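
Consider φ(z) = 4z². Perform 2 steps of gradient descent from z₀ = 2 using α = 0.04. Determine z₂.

φ′(z) = 8z
Step 1: φ′(2) = 16; z₁ = 2 − 0.04·16 = 1.36
Step 2: φ′(1.36) = 10.88; z₂ = 1.36 − 0.04·10.88 = 0.9248

0.9248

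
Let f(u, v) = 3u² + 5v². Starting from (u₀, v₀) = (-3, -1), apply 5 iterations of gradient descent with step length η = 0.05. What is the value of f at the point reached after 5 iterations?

∇f = (6u, 10v)
(u₁, v₁) = (-3, -1) − 0.05·(-18, -10) = (-2.1, -0.5)
(u₂, v₂) = (-2.1, -0.5) − 0.05·(-12.6, -5) = (-1.47, -0.25)
(u₃, v₃) = (-1.47, -0.25) − 0.05·(-8.82, -2.5) = (-1.029, -0.125)
(u₄, v₄) = (-1.029, -0.125) − 0.05·(-6.174, -1.25) = (-0.7203, -0.0625)
(u₅, v₅) = (-0.7203, -0.0625) − 0.05·(-4.3218, -0.625) = (-0.50421, -0.03125)
f(-0.50421, -0.03125) = 0.7675659848

0.7675659848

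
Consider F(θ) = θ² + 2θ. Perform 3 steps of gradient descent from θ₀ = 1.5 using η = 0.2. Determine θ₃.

-0.46

F′(θ) = 2θ + 2
θ₁ = 1.5 − 0.2·5 = 0.5
θ₂ = 0.5 − 0.2·3 = -0.1
θ₃ = -0.1 − 0.2·1.8 = -0.46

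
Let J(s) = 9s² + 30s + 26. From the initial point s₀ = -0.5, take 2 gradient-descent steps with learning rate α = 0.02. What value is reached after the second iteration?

J′(s) = 18s + 30
Step 1: J′(-0.5) = 21; s₁ = -0.5 − 0.02·21 = -0.92
Step 2: J′(-0.92) = 13.44; s₂ = -0.92 − 0.02·13.44 = -1.1888

-1.1888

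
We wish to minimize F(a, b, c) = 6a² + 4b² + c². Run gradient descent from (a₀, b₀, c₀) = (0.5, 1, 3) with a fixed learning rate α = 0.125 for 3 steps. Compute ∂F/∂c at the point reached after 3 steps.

∇F = (12a, 8b, 2c)
Step 1: at (0.5, 1, 3), ∇F = (6, 8, 6) → (0.5, 1, 3) − 0.125·(6, 8, 6) = (-0.25, 0, 2.25)
Step 2: at (-0.25, 0, 2.25), ∇F = (-3, 0, 4.5) → (-0.25, 0, 2.25) − 0.125·(-3, 0, 4.5) = (0.125, 0, 1.6875)
Step 3: at (0.125, 0, 1.6875), ∇F = (1.5, 0, 3.375) → (0.125, 0, 1.6875) − 0.125·(1.5, 0, 3.375) = (-0.0625, 0, 1.265625)
∂F/∂c at (-0.0625, 0, 1.265625) = 2.53125

2.53125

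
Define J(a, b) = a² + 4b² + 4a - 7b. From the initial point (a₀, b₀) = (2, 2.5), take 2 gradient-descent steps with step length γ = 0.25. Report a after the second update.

∇J = (2a + 4, 8b - 7)
(a₁, b₁) = (2, 2.5) − 0.25·(8, 13) = (0, -0.75)
(a₂, b₂) = (0, -0.75) − 0.25·(4, -13) = (-1, 2.5)
a = -1

-1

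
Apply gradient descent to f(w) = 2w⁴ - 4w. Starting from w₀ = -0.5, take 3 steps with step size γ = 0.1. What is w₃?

0.7488

f′(w) = 8w³ - 4
w₁ = -0.5 − 0.1·(-5) = 0
w₂ = 0 − 0.1·(-4) = 0.4
w₃ = 0.4 − 0.1·(-3.488) = 0.7488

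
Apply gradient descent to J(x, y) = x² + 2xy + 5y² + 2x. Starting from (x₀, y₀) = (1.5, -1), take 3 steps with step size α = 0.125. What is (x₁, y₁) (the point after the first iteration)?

(1.125, -0.125)

∇J = (2x + 2y + 2, 2x + 10y)
Step 1: at (1.5, -1), ∇J = (3, -7) → (1.5, -1) − 0.125·(3, -7) = (1.125, -0.125)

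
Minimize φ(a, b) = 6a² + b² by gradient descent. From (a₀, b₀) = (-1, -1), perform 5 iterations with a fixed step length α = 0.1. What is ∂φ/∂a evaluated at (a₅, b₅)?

0.00384

∇φ = (12a, 2b)
Step 1: at (-1, -1), ∇φ = (-12, -2) → (-1, -1) − 0.1·(-12, -2) = (0.2, -0.8)
Step 2: at (0.2, -0.8), ∇φ = (2.4, -1.6) → (0.2, -0.8) − 0.1·(2.4, -1.6) = (-0.04, -0.64)
Step 3: at (-0.04, -0.64), ∇φ = (-0.48, -1.28) → (-0.04, -0.64) − 0.1·(-0.48, -1.28) = (0.008, -0.512)
Step 4: at (0.008, -0.512), ∇φ = (0.096, -1.024) → (0.008, -0.512) − 0.1·(0.096, -1.024) = (-0.0016, -0.4096)
Step 5: at (-0.0016, -0.4096), ∇φ = (-0.0192, -0.8192) → (-0.0016, -0.4096) − 0.1·(-0.0192, -0.8192) = (0.00032, -0.32768)
∂φ/∂a at (0.00032, -0.32768) = 0.00384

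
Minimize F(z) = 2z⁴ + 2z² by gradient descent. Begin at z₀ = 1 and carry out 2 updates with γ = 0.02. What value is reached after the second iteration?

F′(z) = 8z³ + 4z
z₁ = 1 − 0.02·12 = 0.76
z₂ = 0.76 − 0.02·6.551808 = 0.62896384

0.62896384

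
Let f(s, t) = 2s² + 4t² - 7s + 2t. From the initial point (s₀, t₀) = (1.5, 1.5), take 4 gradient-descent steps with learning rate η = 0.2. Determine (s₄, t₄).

∇f = (4s - 7, 8t + 2)
(s₁, t₁) = (1.5, 1.5) − 0.2·(-1, 14) = (1.7, -1.3)
(s₂, t₂) = (1.7, -1.3) − 0.2·(-0.2, -8.4) = (1.74, 0.38)
(s₃, t₃) = (1.74, 0.38) − 0.2·(-0.04, 5.04) = (1.748, -0.628)
(s₄, t₄) = (1.748, -0.628) − 0.2·(-0.008, -3.024) = (1.7496, -0.0232)

(1.7496, -0.0232)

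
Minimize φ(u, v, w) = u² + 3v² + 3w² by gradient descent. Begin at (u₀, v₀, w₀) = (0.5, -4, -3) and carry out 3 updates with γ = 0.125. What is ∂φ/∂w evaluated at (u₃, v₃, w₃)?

-0.28125

∇φ = (2u, 6v, 6w)
(u₁, v₁, w₁) = (0.5, -4, -3) − 0.125·(1, -24, -18) = (0.375, -1, -0.75)
(u₂, v₂, w₂) = (0.375, -1, -0.75) − 0.125·(0.75, -6, -4.5) = (0.28125, -0.25, -0.1875)
(u₃, v₃, w₃) = (0.28125, -0.25, -0.1875) − 0.125·(0.5625, -1.5, -1.125) = (0.2109375, -0.0625, -0.046875)
∂φ/∂w at (0.2109375, -0.0625, -0.046875) = -0.28125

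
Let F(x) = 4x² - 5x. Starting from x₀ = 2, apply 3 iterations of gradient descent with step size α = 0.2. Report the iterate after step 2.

1.12

F′(x) = 8x - 5
x₁ = 2 − 0.2·11 = -0.2
x₂ = -0.2 − 0.2·(-6.6) = 1.12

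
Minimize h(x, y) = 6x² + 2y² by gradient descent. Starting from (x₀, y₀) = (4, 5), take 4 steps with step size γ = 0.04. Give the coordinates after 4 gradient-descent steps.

∇h = (12x, 4y)
Step 1: at (4, 5), ∇h = (48, 20) → (4, 5) − 0.04·(48, 20) = (2.08, 4.2)
Step 2: at (2.08, 4.2), ∇h = (24.96, 16.8) → (2.08, 4.2) − 0.04·(24.96, 16.8) = (1.0816, 3.528)
Step 3: at (1.0816, 3.528), ∇h = (12.9792, 14.112) → (1.0816, 3.528) − 0.04·(12.9792, 14.112) = (0.562432, 2.96352)
Step 4: at (0.562432, 2.96352), ∇h = (6.749184, 11.85408) → (0.562432, 2.96352) − 0.04·(6.749184, 11.85408) = (0.29246464, 2.4893568)

(0.29246464, 2.4893568)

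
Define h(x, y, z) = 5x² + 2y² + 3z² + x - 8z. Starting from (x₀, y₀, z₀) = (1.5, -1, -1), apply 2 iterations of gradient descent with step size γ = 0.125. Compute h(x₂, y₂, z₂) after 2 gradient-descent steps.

-5.14453125

∇h = (10x + 1, 4y, 6z - 8)
(x₁, y₁, z₁) = (1.5, -1, -1) − 0.125·(16, -4, -14) = (-0.5, -0.5, 0.75)
(x₂, y₂, z₂) = (-0.5, -0.5, 0.75) − 0.125·(-4, -2, -3.5) = (0, -0.25, 1.1875)
h(0, -0.25, 1.1875) = -5.14453125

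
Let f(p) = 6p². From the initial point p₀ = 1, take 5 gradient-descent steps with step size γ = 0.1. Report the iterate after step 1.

f′(p) = 12p
p₁ = 1 − 0.1·12 = -0.2

-0.2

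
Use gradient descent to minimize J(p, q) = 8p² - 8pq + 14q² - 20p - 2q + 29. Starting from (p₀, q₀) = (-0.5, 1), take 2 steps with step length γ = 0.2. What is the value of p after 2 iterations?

-18.74

∇J = (16p - 8q - 20, -8p + 28q - 2)
(p₁, q₁) = (-0.5, 1) − 0.2·(-36, 30) = (6.7, -5)
(p₂, q₂) = (6.7, -5) − 0.2·(127.2, -195.6) = (-18.74, 34.12)
p = -18.74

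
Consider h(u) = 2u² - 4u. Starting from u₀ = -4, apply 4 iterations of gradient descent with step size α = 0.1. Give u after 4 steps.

0.352

h′(u) = 4u - 4
Step 1: h′(-4) = -20; u₁ = -4 − 0.1·(-20) = -2
Step 2: h′(-2) = -12; u₂ = -2 − 0.1·(-12) = -0.8
Step 3: h′(-0.8) = -7.2; u₃ = -0.8 − 0.1·(-7.2) = -0.08
Step 4: h′(-0.08) = -4.32; u₄ = -0.08 − 0.1·(-4.32) = 0.352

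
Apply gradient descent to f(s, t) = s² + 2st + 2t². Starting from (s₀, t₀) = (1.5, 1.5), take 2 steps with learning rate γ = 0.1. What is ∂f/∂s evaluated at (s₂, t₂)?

∇f = (2s + 2t, 2s + 4t)
Step 1: at (1.5, 1.5), ∇f = (6, 9) → (1.5, 1.5) − 0.1·(6, 9) = (0.9, 0.6)
Step 2: at (0.9, 0.6), ∇f = (3, 4.2) → (0.9, 0.6) − 0.1·(3, 4.2) = (0.6, 0.18)
∂f/∂s at (0.6, 0.18) = 1.56

1.56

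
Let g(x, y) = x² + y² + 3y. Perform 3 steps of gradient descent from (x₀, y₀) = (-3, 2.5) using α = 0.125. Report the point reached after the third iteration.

(-1.265625, 0.1875)

∇g = (2x, 2y + 3)
(x₁, y₁) = (-3, 2.5) − 0.125·(-6, 8) = (-2.25, 1.5)
(x₂, y₂) = (-2.25, 1.5) − 0.125·(-4.5, 6) = (-1.6875, 0.75)
(x₃, y₃) = (-1.6875, 0.75) − 0.125·(-3.375, 4.5) = (-1.265625, 0.1875)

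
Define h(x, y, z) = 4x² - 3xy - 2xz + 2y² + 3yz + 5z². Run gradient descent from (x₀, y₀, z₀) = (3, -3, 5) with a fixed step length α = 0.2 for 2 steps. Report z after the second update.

∇h = (8x - 3y - 2z, -3x + 4y + 3z, -2x + 3y + 10z)
Step 1: at (3, -3, 5), ∇h = (23, -6, 35) → (3, -3, 5) − 0.2·(23, -6, 35) = (-1.6, -1.8, -2)
Step 2: at (-1.6, -1.8, -2), ∇h = (-3.4, -8.4, -22.2) → (-1.6, -1.8, -2) − 0.2·(-3.4, -8.4, -22.2) = (-0.92, -0.12, 2.44)
z = 2.44

2.44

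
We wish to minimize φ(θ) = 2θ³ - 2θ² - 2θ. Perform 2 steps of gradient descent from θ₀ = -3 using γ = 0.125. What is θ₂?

φ′(θ) = 6θ² - 4θ - 2
Step 1: φ′(-3) = 64; θ₁ = -3 − 0.125·64 = -11
Step 2: φ′(-11) = 768; θ₂ = -11 − 0.125·768 = -107

-107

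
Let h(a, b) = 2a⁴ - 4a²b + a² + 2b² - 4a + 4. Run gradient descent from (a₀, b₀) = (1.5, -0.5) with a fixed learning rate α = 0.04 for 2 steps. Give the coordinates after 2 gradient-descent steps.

∇h = (8a³ - 8ab + 2a - 4, -4a² + 4b)
(a₁, b₁) = (1.5, -0.5) − 0.04·(32, -11) = (0.22, -0.06)
(a₂, b₂) = (0.22, -0.06) − 0.04·(-3.369216, -0.4336) = (0.35476864, -0.042656)

(0.35476864, -0.042656)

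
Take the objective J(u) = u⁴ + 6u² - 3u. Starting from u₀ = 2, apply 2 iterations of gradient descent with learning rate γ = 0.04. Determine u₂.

0.05787648

J′(u) = 4u³ + 12u - 3
u₁ = 2 − 0.04·53 = -0.12
u₂ = -0.12 − 0.04·(-4.446912) = 0.05787648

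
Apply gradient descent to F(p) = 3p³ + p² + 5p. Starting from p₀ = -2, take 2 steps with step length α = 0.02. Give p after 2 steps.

F′(p) = 9p² + 2p + 5
p₁ = -2 − 0.02·37 = -2.74
p₂ = -2.74 − 0.02·67.0884 = -4.081768

-4.081768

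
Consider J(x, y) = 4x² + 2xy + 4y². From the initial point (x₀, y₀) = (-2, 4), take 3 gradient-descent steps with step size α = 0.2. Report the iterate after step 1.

∇J = (8x + 2y, 2x + 8y)
(x₁, y₁) = (-2, 4) − 0.2·(-8, 28) = (-0.4, -1.6)

(-0.4, -1.6)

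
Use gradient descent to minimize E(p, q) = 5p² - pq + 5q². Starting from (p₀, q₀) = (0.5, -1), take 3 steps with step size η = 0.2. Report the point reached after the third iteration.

(-1.168, 1.424)

∇E = (10p - q, -p + 10q)
Step 1: at (0.5, -1), ∇E = (6, -10.5) → (0.5, -1) − 0.2·(6, -10.5) = (-0.7, 1.1)
Step 2: at (-0.7, 1.1), ∇E = (-8.1, 11.7) → (-0.7, 1.1) − 0.2·(-8.1, 11.7) = (0.92, -1.24)
Step 3: at (0.92, -1.24), ∇E = (10.44, -13.32) → (0.92, -1.24) − 0.2·(10.44, -13.32) = (-1.168, 1.424)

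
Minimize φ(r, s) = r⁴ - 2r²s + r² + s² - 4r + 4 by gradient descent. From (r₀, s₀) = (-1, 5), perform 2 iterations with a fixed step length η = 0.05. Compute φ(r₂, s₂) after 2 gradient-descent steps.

15.714754800625

∇φ = (4r³ - 4rs + 2r - 4, -2r² + 2s)
(r₁, s₁) = (-1, 5) − 0.05·(10, 8) = (-1.5, 4.6)
(r₂, s₂) = (-1.5, 4.6) − 0.05·(7.1, 4.7) = (-1.855, 4.365)
φ(-1.855, 4.365) = 15.714754800625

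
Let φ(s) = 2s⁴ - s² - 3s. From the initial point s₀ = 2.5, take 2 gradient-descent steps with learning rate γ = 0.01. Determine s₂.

φ′(s) = 8s³ - 2s - 3
Step 1: φ′(2.5) = 117; s₁ = 2.5 − 0.01·117 = 1.33
Step 2: φ′(1.33) = 13.161096; s₂ = 1.33 − 0.01·13.161096 = 1.19838904

1.19838904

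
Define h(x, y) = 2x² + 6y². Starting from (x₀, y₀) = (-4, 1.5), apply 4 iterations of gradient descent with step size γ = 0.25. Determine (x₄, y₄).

∇h = (4x, 12y)
Step 1: at (-4, 1.5), ∇h = (-16, 18) → (-4, 1.5) − 0.25·(-16, 18) = (0, -3)
Step 2: at (0, -3), ∇h = (0, -36) → (0, -3) − 0.25·(0, -36) = (0, 6)
Step 3: at (0, 6), ∇h = (0, 72) → (0, 6) − 0.25·(0, 72) = (0, -12)
Step 4: at (0, -12), ∇h = (0, -144) → (0, -12) − 0.25·(0, -144) = (0, 24)

(0, 24)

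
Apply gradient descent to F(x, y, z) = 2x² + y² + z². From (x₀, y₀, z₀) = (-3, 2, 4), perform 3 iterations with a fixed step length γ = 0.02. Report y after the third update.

1.769472

∇F = (4x, 2y, 2z)
Step 1: at (-3, 2, 4), ∇F = (-12, 4, 8) → (-3, 2, 4) − 0.02·(-12, 4, 8) = (-2.76, 1.92, 3.84)
Step 2: at (-2.76, 1.92, 3.84), ∇F = (-11.04, 3.84, 7.68) → (-2.76, 1.92, 3.84) − 0.02·(-11.04, 3.84, 7.68) = (-2.5392, 1.8432, 3.6864)
Step 3: at (-2.5392, 1.8432, 3.6864), ∇F = (-10.1568, 3.6864, 7.3728) → (-2.5392, 1.8432, 3.6864) − 0.02·(-10.1568, 3.6864, 7.3728) = (-2.336064, 1.769472, 3.538944)
y = 1.769472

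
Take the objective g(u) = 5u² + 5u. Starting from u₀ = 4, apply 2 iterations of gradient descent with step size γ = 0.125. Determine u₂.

-0.21875

g′(u) = 10u + 5
u₁ = 4 − 0.125·45 = -1.625
u₂ = -1.625 − 0.125·(-11.25) = -0.21875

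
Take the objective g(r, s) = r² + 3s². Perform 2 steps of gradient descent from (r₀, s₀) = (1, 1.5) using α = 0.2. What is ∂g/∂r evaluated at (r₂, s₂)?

∇g = (2r, 6s)
Step 1: at (1, 1.5), ∇g = (2, 9) → (1, 1.5) − 0.2·(2, 9) = (0.6, -0.3)
Step 2: at (0.6, -0.3), ∇g = (1.2, -1.8) → (0.6, -0.3) − 0.2·(1.2, -1.8) = (0.36, 0.06)
∂g/∂r at (0.36, 0.06) = 0.72

0.72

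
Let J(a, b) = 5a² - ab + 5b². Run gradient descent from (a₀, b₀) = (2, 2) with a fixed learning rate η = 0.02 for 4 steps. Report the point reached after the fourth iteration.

(0.90424352, 0.90424352)

∇J = (10a - b, -a + 10b)
Step 1: at (2, 2), ∇J = (18, 18) → (2, 2) − 0.02·(18, 18) = (1.64, 1.64)
Step 2: at (1.64, 1.64), ∇J = (14.76, 14.76) → (1.64, 1.64) − 0.02·(14.76, 14.76) = (1.3448, 1.3448)
Step 3: at (1.3448, 1.3448), ∇J = (12.1032, 12.1032) → (1.3448, 1.3448) − 0.02·(12.1032, 12.1032) = (1.102736, 1.102736)
Step 4: at (1.102736, 1.102736), ∇J = (9.924624, 9.924624) → (1.102736, 1.102736) − 0.02·(9.924624, 9.924624) = (0.90424352, 0.90424352)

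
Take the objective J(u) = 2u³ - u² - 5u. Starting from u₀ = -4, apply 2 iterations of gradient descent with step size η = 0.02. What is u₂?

-10.410448

J′(u) = 6u² - 2u - 5
Step 1: J′(-4) = 99; u₁ = -4 − 0.02·99 = -5.98
Step 2: J′(-5.98) = 221.5224; u₂ = -5.98 − 0.02·221.5224 = -10.410448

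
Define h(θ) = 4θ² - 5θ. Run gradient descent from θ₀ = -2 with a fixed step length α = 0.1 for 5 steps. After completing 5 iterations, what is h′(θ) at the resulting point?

h′(θ) = 8θ - 5
Step 1: h′(-2) = -21; θ₁ = -2 − 0.1·(-21) = 0.1
Step 2: h′(0.1) = -4.2; θ₂ = 0.1 − 0.1·(-4.2) = 0.52
Step 3: h′(0.52) = -0.84; θ₃ = 0.52 − 0.1·(-0.84) = 0.604
Step 4: h′(0.604) = -0.168; θ₄ = 0.604 − 0.1·(-0.168) = 0.6208
Step 5: h′(0.6208) = -0.0336; θ₅ = 0.6208 − 0.1·(-0.0336) = 0.62416
h′(θ) at (0.62416) = -0.00672

-0.00672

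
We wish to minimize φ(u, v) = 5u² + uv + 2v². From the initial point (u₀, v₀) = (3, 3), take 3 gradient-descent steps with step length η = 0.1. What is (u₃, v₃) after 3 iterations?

∇φ = (10u + v, u + 4v)
Step 1: at (3, 3), ∇φ = (33, 15) → (3, 3) − 0.1·(33, 15) = (-0.3, 1.5)
Step 2: at (-0.3, 1.5), ∇φ = (-1.5, 5.7) → (-0.3, 1.5) − 0.1·(-1.5, 5.7) = (-0.15, 0.93)
Step 3: at (-0.15, 0.93), ∇φ = (-0.57, 3.57) → (-0.15, 0.93) − 0.1·(-0.57, 3.57) = (-0.093, 0.573)

(-0.093, 0.573)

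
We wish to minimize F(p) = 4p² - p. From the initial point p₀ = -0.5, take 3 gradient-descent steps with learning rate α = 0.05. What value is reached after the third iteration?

-0.01

F′(p) = 8p - 1
Step 1: F′(-0.5) = -5; p₁ = -0.5 − 0.05·(-5) = -0.25
Step 2: F′(-0.25) = -3; p₂ = -0.25 − 0.05·(-3) = -0.1
Step 3: F′(-0.1) = -1.8; p₃ = -0.1 − 0.05·(-1.8) = -0.01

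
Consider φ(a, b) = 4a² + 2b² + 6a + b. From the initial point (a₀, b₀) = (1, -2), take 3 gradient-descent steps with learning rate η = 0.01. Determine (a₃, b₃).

(0.612704, -1.798288)

∇φ = (8a + 6, 4b + 1)
(a₁, b₁) = (1, -2) − 0.01·(14, -7) = (0.86, -1.93)
(a₂, b₂) = (0.86, -1.93) − 0.01·(12.88, -6.72) = (0.7312, -1.8628)
(a₃, b₃) = (0.7312, -1.8628) − 0.01·(11.8496, -6.4512) = (0.612704, -1.798288)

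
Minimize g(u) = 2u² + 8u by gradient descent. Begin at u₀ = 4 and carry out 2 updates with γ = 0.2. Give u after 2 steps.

-1.76

g′(u) = 4u + 8
u₁ = 4 − 0.2·24 = -0.8
u₂ = -0.8 − 0.2·4.8 = -1.76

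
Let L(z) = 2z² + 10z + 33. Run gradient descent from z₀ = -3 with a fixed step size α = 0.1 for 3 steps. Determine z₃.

-2.608

L′(z) = 4z + 10
z₁ = -3 − 0.1·(-2) = -2.8
z₂ = -2.8 − 0.1·(-1.2) = -2.68
z₃ = -2.68 − 0.1·(-0.72) = -2.608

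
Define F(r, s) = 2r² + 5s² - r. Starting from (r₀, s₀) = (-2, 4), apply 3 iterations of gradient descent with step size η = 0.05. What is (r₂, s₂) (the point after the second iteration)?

(-1.19, 1)

∇F = (4r - 1, 10s)
Step 1: at (-2, 4), ∇F = (-9, 40) → (-2, 4) − 0.05·(-9, 40) = (-1.55, 2)
Step 2: at (-1.55, 2), ∇F = (-7.2, 20) → (-1.55, 2) − 0.05·(-7.2, 20) = (-1.19, 1)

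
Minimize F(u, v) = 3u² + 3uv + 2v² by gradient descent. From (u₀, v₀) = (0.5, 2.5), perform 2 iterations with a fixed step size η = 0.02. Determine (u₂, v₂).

(0.119, 2.071)

∇F = (6u + 3v, 3u + 4v)
(u₁, v₁) = (0.5, 2.5) − 0.02·(10.5, 11.5) = (0.29, 2.27)
(u₂, v₂) = (0.29, 2.27) − 0.02·(8.55, 9.95) = (0.119, 2.071)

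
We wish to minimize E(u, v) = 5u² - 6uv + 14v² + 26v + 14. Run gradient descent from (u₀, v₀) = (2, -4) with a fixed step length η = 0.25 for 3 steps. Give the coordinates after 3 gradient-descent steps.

∇E = (10u - 6v, -6u + 28v + 26)
(u₁, v₁) = (2, -4) − 0.25·(44, -98) = (-9, 20.5)
(u₂, v₂) = (-9, 20.5) − 0.25·(-213, 654) = (44.25, -143)
(u₃, v₃) = (44.25, -143) − 0.25·(1300.5, -4243.5) = (-280.875, 917.875)

(-280.875, 917.875)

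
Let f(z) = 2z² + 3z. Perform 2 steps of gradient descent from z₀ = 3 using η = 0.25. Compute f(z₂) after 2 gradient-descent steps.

f′(z) = 4z + 3
Step 1: f′(3) = 15; z₁ = 3 − 0.25·15 = -0.75
Step 2: f′(-0.75) = 0; z₂ = -0.75 − 0.25·0 = -0.75
f(-0.75) = -1.125

-1.125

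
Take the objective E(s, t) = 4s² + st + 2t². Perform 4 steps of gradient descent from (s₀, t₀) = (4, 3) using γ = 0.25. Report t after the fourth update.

∇E = (8s + t, s + 4t)
(s₁, t₁) = (4, 3) − 0.25·(35, 16) = (-4.75, -1)
(s₂, t₂) = (-4.75, -1) − 0.25·(-39, -8.75) = (5, 1.1875)
(s₃, t₃) = (5, 1.1875) − 0.25·(41.1875, 9.75) = (-5.296875, -1.25)
(s₄, t₄) = (-5.296875, -1.25) − 0.25·(-43.625, -10.296875) = (5.609375, 1.32421875)
t = 1.32421875

1.32421875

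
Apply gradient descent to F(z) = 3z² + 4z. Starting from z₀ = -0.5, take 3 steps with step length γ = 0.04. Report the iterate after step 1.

F′(z) = 6z + 4
z₁ = -0.5 − 0.04·1 = -0.54

-0.54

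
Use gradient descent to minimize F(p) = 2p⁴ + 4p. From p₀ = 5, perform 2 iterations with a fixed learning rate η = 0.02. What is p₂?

533.52616192

F′(p) = 8p³ + 4
Step 1: F′(5) = 1004; p₁ = 5 − 0.02·1004 = -15.08
Step 2: F′(-15.08) = -27430.308096; p₂ = -15.08 − 0.02·(-27430.308096) = 533.52616192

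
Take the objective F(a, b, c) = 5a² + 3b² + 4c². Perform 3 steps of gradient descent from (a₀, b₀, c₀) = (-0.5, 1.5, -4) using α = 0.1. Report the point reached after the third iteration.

(0, 0.096, -0.032)

∇F = (10a, 6b, 8c)
(a₁, b₁, c₁) = (-0.5, 1.5, -4) − 0.1·(-5, 9, -32) = (0, 0.6, -0.8)
(a₂, b₂, c₂) = (0, 0.6, -0.8) − 0.1·(0, 3.6, -6.4) = (0, 0.24, -0.16)
(a₃, b₃, c₃) = (0, 0.24, -0.16) − 0.1·(0, 1.44, -1.28) = (0, 0.096, -0.032)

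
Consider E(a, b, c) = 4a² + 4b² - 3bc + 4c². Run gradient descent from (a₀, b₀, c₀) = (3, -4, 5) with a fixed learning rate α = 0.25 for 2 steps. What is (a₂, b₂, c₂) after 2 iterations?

∇E = (8a, 8b - 3c, -3b + 8c)
(a₁, b₁, c₁) = (3, -4, 5) − 0.25·(24, -47, 52) = (-3, 7.75, -8)
(a₂, b₂, c₂) = (-3, 7.75, -8) − 0.25·(-24, 86, -87.25) = (3, -13.75, 13.8125)

(3, -13.75, 13.8125)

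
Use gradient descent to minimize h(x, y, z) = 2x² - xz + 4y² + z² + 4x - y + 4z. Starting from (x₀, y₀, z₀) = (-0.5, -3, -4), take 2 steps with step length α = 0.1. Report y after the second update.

∇h = (4x - z + 4, 8y - 1, -x + 2z + 4)
Step 1: at (-0.5, -3, -4), ∇h = (6, -25, -3.5) → (-0.5, -3, -4) − 0.1·(6, -25, -3.5) = (-1.1, -0.5, -3.65)
Step 2: at (-1.1, -0.5, -3.65), ∇h = (3.25, -5, -2.2) → (-1.1, -0.5, -3.65) − 0.1·(3.25, -5, -2.2) = (-1.425, 0, -3.43)
y = 0

0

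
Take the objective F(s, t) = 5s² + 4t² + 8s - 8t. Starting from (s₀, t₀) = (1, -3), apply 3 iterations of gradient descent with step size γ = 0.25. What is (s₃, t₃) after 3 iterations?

∇F = (10s + 8, 8t - 8)
(s₁, t₁) = (1, -3) − 0.25·(18, -32) = (-3.5, 5)
(s₂, t₂) = (-3.5, 5) − 0.25·(-27, 32) = (3.25, -3)
(s₃, t₃) = (3.25, -3) − 0.25·(40.5, -32) = (-6.875, 5)

(-6.875, 5)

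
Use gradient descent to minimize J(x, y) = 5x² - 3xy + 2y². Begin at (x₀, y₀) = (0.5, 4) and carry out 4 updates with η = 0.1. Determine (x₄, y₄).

(0.40905, 0.9882)

∇J = (10x - 3y, -3x + 4y)
Step 1: at (0.5, 4), ∇J = (-7, 14.5) → (0.5, 4) − 0.1·(-7, 14.5) = (1.2, 2.55)
Step 2: at (1.2, 2.55), ∇J = (4.35, 6.6) → (1.2, 2.55) − 0.1·(4.35, 6.6) = (0.765, 1.89)
Step 3: at (0.765, 1.89), ∇J = (1.98, 5.265) → (0.765, 1.89) − 0.1·(1.98, 5.265) = (0.567, 1.3635)
Step 4: at (0.567, 1.3635), ∇J = (1.5795, 3.753) → (0.567, 1.3635) − 0.1·(1.5795, 3.753) = (0.40905, 0.9882)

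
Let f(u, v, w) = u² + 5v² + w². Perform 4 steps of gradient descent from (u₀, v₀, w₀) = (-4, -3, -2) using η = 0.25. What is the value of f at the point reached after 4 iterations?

∇f = (2u, 10v, 2w)
Step 1: at (-4, -3, -2), ∇f = (-8, -30, -4) → (-4, -3, -2) − 0.25·(-8, -30, -4) = (-2, 4.5, -1)
Step 2: at (-2, 4.5, -1), ∇f = (-4, 45, -2) → (-2, 4.5, -1) − 0.25·(-4, 45, -2) = (-1, -6.75, -0.5)
Step 3: at (-1, -6.75, -0.5), ∇f = (-2, -67.5, -1) → (-1, -6.75, -0.5) − 0.25·(-2, -67.5, -1) = (-0.5, 10.125, -0.25)
Step 4: at (-0.5, 10.125, -0.25), ∇f = (-1, 101.25, -0.5) → (-0.5, 10.125, -0.25) − 0.25·(-1, 101.25, -0.5) = (-0.25, -15.1875, -0.125)
f(-0.25, -15.1875, -0.125) = 1153.37890625

1153.37890625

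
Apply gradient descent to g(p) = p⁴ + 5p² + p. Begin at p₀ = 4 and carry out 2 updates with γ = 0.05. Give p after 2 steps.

249.982825

g′(p) = 4p³ + 10p + 1
p₁ = 4 − 0.05·297 = -10.85
p₂ = -10.85 − 0.05·(-5216.6565) = 249.982825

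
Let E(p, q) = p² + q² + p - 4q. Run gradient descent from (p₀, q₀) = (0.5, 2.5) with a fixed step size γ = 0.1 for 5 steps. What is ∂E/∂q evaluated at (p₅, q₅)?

0.32768

∇E = (2p + 1, 2q - 4)
Step 1: at (0.5, 2.5), ∇E = (2, 1) → (0.5, 2.5) − 0.1·(2, 1) = (0.3, 2.4)
Step 2: at (0.3, 2.4), ∇E = (1.6, 0.8) → (0.3, 2.4) − 0.1·(1.6, 0.8) = (0.14, 2.32)
Step 3: at (0.14, 2.32), ∇E = (1.28, 0.64) → (0.14, 2.32) − 0.1·(1.28, 0.64) = (0.012, 2.256)
Step 4: at (0.012, 2.256), ∇E = (1.024, 0.512) → (0.012, 2.256) − 0.1·(1.024, 0.512) = (-0.0904, 2.2048)
Step 5: at (-0.0904, 2.2048), ∇E = (0.8192, 0.4096) → (-0.0904, 2.2048) − 0.1·(0.8192, 0.4096) = (-0.17232, 2.16384)
∂E/∂q at (-0.17232, 2.16384) = 0.32768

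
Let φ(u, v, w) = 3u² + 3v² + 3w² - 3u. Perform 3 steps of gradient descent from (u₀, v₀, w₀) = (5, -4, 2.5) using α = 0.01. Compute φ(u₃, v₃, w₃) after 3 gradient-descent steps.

∇φ = (6u - 3, 6v, 6w)
(u₁, v₁, w₁) = (5, -4, 2.5) − 0.01·(27, -24, 15) = (4.73, -3.76, 2.35)
(u₂, v₂, w₂) = (4.73, -3.76, 2.35) − 0.01·(25.38, -22.56, 14.1) = (4.4762, -3.5344, 2.209)
(u₃, v₃, w₃) = (4.4762, -3.5344, 2.209) − 0.01·(23.8572, -21.2064, 13.254) = (4.237628, -3.322336, 2.07646)
φ(4.237628, -3.322336, 2.07646) = 87.20839708464

87.20839708464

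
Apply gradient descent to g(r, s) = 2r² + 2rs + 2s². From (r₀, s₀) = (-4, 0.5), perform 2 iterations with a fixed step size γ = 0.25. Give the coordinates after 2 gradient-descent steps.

∇g = (4r + 2s, 2r + 4s)
(r₁, s₁) = (-4, 0.5) − 0.25·(-15, -6) = (-0.25, 2)
(r₂, s₂) = (-0.25, 2) − 0.25·(3, 7.5) = (-1, 0.125)

(-1, 0.125)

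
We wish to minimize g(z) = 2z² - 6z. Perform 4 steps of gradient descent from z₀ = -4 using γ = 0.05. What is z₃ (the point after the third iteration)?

-1.316

g′(z) = 4z - 6
Step 1: g′(-4) = -22; z₁ = -4 − 0.05·(-22) = -2.9
Step 2: g′(-2.9) = -17.6; z₂ = -2.9 − 0.05·(-17.6) = -2.02
Step 3: g′(-2.02) = -14.08; z₃ = -2.02 − 0.05·(-14.08) = -1.316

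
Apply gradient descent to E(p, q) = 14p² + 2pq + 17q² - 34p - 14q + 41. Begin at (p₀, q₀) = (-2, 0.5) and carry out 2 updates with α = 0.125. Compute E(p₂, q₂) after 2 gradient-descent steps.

∇E = (28p + 2q - 34, 2p + 34q - 14)
(p₁, q₁) = (-2, 0.5) − 0.125·(-89, -1) = (9.125, 0.625)
(p₂, q₂) = (9.125, 0.625) − 0.125·(222.75, 25.5) = (-18.71875, -2.5625)
E(-18.71875, -2.5625) = 5826.357421875

5826.357421875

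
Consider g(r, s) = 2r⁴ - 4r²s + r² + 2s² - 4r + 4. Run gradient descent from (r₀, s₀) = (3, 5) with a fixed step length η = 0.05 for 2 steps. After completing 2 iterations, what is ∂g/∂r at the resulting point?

∇g = (8r³ - 8rs + 2r - 4, -4r² + 4s)
(r₁, s₁) = (3, 5) − 0.05·(98, -16) = (-1.9, 5.8)
(r₂, s₂) = (-1.9, 5.8) − 0.05·(25.488, 8.76) = (-3.1744, 5.362)
∂g/∂r at (-3.1744, 5.362) = -130.082479030272

-130.082479030272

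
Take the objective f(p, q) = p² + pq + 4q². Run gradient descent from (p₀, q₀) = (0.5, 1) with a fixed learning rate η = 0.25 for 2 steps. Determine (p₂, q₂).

(0.28125, 1.125)

∇f = (2p + q, p + 8q)
Step 1: at (0.5, 1), ∇f = (2, 8.5) → (0.5, 1) − 0.25·(2, 8.5) = (0, -1.125)
Step 2: at (0, -1.125), ∇f = (-1.125, -9) → (0, -1.125) − 0.25·(-1.125, -9) = (0.28125, 1.125)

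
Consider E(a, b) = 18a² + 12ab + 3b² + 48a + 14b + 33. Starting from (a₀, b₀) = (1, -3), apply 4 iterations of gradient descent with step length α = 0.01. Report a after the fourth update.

-0.08879744

∇E = (36a + 12b + 48, 12a + 6b + 14)
Step 1: at (1, -3), ∇E = (48, 8) → (1, -3) − 0.01·(48, 8) = (0.52, -3.08)
Step 2: at (0.52, -3.08), ∇E = (29.76, 1.76) → (0.52, -3.08) − 0.01·(29.76, 1.76) = (0.2224, -3.0976)
Step 3: at (0.2224, -3.0976), ∇E = (18.8352, -1.9168) → (0.2224, -3.0976) − 0.01·(18.8352, -1.9168) = (0.034048, -3.078432)
Step 4: at (0.034048, -3.078432), ∇E = (12.284544, -4.062016) → (0.034048, -3.078432) − 0.01·(12.284544, -4.062016) = (-0.08879744, -3.03781184)
a = -0.08879744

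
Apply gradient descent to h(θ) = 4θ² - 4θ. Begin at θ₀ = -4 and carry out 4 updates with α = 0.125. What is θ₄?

0.5

h′(θ) = 8θ - 4
θ₁ = -4 − 0.125·(-36) = 0.5
θ₂ = 0.5 − 0.125·0 = 0.5
θ₃ = 0.5 − 0.125·0 = 0.5
θ₄ = 0.5 − 0.125·0 = 0.5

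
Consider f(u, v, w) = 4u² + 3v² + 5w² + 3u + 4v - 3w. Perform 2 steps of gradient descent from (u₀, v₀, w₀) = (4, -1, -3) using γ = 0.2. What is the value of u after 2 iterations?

1.2

∇f = (8u + 3, 6v + 4, 10w - 3)
Step 1: at (4, -1, -3), ∇f = (35, -2, -33) → (4, -1, -3) − 0.2·(35, -2, -33) = (-3, -0.6, 3.6)
Step 2: at (-3, -0.6, 3.6), ∇f = (-21, 0.4, 33) → (-3, -0.6, 3.6) − 0.2·(-21, 0.4, 33) = (1.2, -0.68, -3)
u = 1.2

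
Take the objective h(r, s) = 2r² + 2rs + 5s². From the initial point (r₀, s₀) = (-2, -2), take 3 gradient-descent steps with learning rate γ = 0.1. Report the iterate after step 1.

(-0.8, 0.4)

∇h = (4r + 2s, 2r + 10s)
Step 1: at (-2, -2), ∇h = (-12, -24) → (-2, -2) − 0.1·(-12, -24) = (-0.8, 0.4)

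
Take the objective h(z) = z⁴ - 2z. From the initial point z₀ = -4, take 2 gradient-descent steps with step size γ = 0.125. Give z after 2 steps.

h′(z) = 4z³ - 2
z₁ = -4 − 0.125·(-258) = 28.25
z₂ = 28.25 − 0.125·90179.0625 = -11244.1328125

-11244.1328125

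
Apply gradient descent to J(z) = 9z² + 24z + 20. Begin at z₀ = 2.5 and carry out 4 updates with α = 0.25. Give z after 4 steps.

573.90625

J′(z) = 18z + 24
z₁ = 2.5 − 0.25·69 = -14.75
z₂ = -14.75 − 0.25·(-241.5) = 45.625
z₃ = 45.625 − 0.25·845.25 = -165.6875
z₄ = -165.6875 − 0.25·(-2958.375) = 573.90625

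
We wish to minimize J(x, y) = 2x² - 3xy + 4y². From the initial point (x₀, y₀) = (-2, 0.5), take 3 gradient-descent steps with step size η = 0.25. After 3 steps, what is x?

∇J = (4x - 3y, -3x + 8y)
(x₁, y₁) = (-2, 0.5) − 0.25·(-9.5, 10) = (0.375, -2)
(x₂, y₂) = (0.375, -2) − 0.25·(7.5, -17.125) = (-1.5, 2.28125)
(x₃, y₃) = (-1.5, 2.28125) − 0.25·(-12.84375, 22.75) = (1.7109375, -3.40625)
x = 1.7109375

1.7109375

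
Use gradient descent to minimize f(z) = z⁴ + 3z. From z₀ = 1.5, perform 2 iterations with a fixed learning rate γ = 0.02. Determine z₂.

f′(z) = 4z³ + 3
Step 1: f′(1.5) = 16.5; z₁ = 1.5 − 0.02·16.5 = 1.17
Step 2: f′(1.17) = 9.406452; z₂ = 1.17 − 0.02·9.406452 = 0.98187096

0.98187096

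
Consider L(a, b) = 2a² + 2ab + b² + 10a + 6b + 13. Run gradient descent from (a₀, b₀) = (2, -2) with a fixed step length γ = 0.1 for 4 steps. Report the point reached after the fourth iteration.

∇L = (4a + 2b + 10, 2a + 2b + 6)
Step 1: at (2, -2), ∇L = (14, 6) → (2, -2) − 0.1·(14, 6) = (0.6, -2.6)
Step 2: at (0.6, -2.6), ∇L = (7.2, 2) → (0.6, -2.6) − 0.1·(7.2, 2) = (-0.12, -2.8)
Step 3: at (-0.12, -2.8), ∇L = (3.92, 0.16) → (-0.12, -2.8) − 0.1·(3.92, 0.16) = (-0.512, -2.816)
Step 4: at (-0.512, -2.816), ∇L = (2.32, -0.656) → (-0.512, -2.816) − 0.1·(2.32, -0.656) = (-0.744, -2.7504)

(-0.744, -2.7504)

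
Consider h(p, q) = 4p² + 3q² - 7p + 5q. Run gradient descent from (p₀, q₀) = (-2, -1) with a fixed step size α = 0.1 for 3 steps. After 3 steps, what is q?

-0.844

∇h = (8p - 7, 6q + 5)
Step 1: at (-2, -1), ∇h = (-23, -1) → (-2, -1) − 0.1·(-23, -1) = (0.3, -0.9)
Step 2: at (0.3, -0.9), ∇h = (-4.6, -0.4) → (0.3, -0.9) − 0.1·(-4.6, -0.4) = (0.76, -0.86)
Step 3: at (0.76, -0.86), ∇h = (-0.92, -0.16) → (0.76, -0.86) − 0.1·(-0.92, -0.16) = (0.852, -0.844)
q = -0.844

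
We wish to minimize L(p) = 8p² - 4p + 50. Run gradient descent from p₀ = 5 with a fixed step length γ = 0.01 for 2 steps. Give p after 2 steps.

L′(p) = 16p - 4
Step 1: L′(5) = 76; p₁ = 5 − 0.01·76 = 4.24
Step 2: L′(4.24) = 63.84; p₂ = 4.24 − 0.01·63.84 = 3.6016

3.6016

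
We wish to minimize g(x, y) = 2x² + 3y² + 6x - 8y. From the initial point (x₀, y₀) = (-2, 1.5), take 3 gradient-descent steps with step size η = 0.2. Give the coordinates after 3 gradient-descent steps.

(-1.504, 1.332)

∇g = (4x + 6, 6y - 8)
Step 1: at (-2, 1.5), ∇g = (-2, 1) → (-2, 1.5) − 0.2·(-2, 1) = (-1.6, 1.3)
Step 2: at (-1.6, 1.3), ∇g = (-0.4, -0.2) → (-1.6, 1.3) − 0.2·(-0.4, -0.2) = (-1.52, 1.34)
Step 3: at (-1.52, 1.34), ∇g = (-0.08, 0.04) → (-1.52, 1.34) − 0.2·(-0.08, 0.04) = (-1.504, 1.332)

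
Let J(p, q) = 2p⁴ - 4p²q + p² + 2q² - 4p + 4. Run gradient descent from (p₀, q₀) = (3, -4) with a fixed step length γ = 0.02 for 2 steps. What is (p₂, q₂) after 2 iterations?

(4.13061632, -1.862528)

∇J = (8p³ - 8pq + 2p - 4, -4p² + 4q)
(p₁, q₁) = (3, -4) − 0.02·(314, -52) = (-3.28, -2.96)
(p₂, q₂) = (-3.28, -2.96) − 0.02·(-370.530816, -54.8736) = (4.13061632, -1.862528)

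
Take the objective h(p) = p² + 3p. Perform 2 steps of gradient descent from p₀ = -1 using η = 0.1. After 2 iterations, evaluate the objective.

h′(p) = 2p + 3
Step 1: h′(-1) = 1; p₁ = -1 − 0.1·1 = -1.1
Step 2: h′(-1.1) = 0.8; p₂ = -1.1 − 0.1·0.8 = -1.18
h(-1.18) = -2.1476

-2.1476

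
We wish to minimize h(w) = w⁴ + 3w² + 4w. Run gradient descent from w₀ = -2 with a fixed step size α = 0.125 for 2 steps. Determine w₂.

-13.25

h′(w) = 4w³ + 6w + 4
w₁ = -2 − 0.125·(-40) = 3
w₂ = 3 − 0.125·130 = -13.25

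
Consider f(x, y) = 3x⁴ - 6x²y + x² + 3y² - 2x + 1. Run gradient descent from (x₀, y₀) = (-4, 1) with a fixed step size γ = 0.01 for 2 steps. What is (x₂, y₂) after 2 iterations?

∇f = (12x³ - 12xy + 2x - 2, -6x² + 6y)
Step 1: at (-4, 1), ∇f = (-730, -90) → (-4, 1) − 0.01·(-730, -90) = (3.3, 1.9)
Step 2: at (3.3, 1.9), ∇f = (360.604, -53.94) → (3.3, 1.9) − 0.01·(360.604, -53.94) = (-0.30604, 2.4394)

(-0.30604, 2.4394)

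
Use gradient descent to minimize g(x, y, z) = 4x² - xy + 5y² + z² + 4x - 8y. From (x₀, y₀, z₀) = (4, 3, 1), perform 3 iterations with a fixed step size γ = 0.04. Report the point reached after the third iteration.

∇g = (8x - y + 4, -x + 10y - 8, 2z)
Step 1: at (4, 3, 1), ∇g = (33, 18, 2) → (4, 3, 1) − 0.04·(33, 18, 2) = (2.68, 2.28, 0.92)
Step 2: at (2.68, 2.28, 0.92), ∇g = (23.16, 12.12, 1.84) → (2.68, 2.28, 0.92) − 0.04·(23.16, 12.12, 1.84) = (1.7536, 1.7952, 0.8464)
Step 3: at (1.7536, 1.7952, 0.8464), ∇g = (16.2336, 8.1984, 1.6928) → (1.7536, 1.7952, 0.8464) − 0.04·(16.2336, 8.1984, 1.6928) = (1.104256, 1.467264, 0.778688)

(1.104256, 1.467264, 0.778688)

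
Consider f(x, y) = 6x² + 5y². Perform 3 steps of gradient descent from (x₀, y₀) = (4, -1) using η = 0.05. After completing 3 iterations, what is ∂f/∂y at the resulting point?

-1.25

∇f = (12x, 10y)
Step 1: at (4, -1), ∇f = (48, -10) → (4, -1) − 0.05·(48, -10) = (1.6, -0.5)
Step 2: at (1.6, -0.5), ∇f = (19.2, -5) → (1.6, -0.5) − 0.05·(19.2, -5) = (0.64, -0.25)
Step 3: at (0.64, -0.25), ∇f = (7.68, -2.5) → (0.64, -0.25) − 0.05·(7.68, -2.5) = (0.256, -0.125)
∂f/∂y at (0.256, -0.125) = -1.25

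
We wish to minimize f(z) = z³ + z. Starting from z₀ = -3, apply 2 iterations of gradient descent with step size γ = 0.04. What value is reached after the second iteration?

f′(z) = 3z² + 1
Step 1: f′(-3) = 28; z₁ = -3 − 0.04·28 = -4.12
Step 2: f′(-4.12) = 51.9232; z₂ = -4.12 − 0.04·51.9232 = -6.196928

-6.196928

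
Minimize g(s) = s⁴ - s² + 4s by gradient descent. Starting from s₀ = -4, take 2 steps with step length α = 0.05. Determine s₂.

g′(s) = 4s³ - 2s + 4
s₁ = -4 − 0.05·(-244) = 8.2
s₂ = 8.2 − 0.05·2193.072 = -101.4536

-101.4536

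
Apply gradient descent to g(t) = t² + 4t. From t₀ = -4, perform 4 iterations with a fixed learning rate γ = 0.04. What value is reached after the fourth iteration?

-3.43278592

g′(t) = 2t + 4
Step 1: g′(-4) = -4; t₁ = -4 − 0.04·(-4) = -3.84
Step 2: g′(-3.84) = -3.68; t₂ = -3.84 − 0.04·(-3.68) = -3.6928
Step 3: g′(-3.6928) = -3.3856; t₃ = -3.6928 − 0.04·(-3.3856) = -3.557376
Step 4: g′(-3.557376) = -3.114752; t₄ = -3.557376 − 0.04·(-3.114752) = -3.43278592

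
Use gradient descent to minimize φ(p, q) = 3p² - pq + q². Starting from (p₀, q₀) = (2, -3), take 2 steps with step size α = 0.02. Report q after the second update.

-2.6924

∇φ = (6p - q, -p + 2q)
(p₁, q₁) = (2, -3) − 0.02·(15, -8) = (1.7, -2.84)
(p₂, q₂) = (1.7, -2.84) − 0.02·(13.04, -7.38) = (1.4392, -2.6924)
q = -2.6924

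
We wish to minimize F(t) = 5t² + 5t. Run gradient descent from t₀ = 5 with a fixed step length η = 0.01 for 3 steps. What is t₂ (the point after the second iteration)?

F′(t) = 10t + 5
t₁ = 5 − 0.01·55 = 4.45
t₂ = 4.45 − 0.01·49.5 = 3.955

3.955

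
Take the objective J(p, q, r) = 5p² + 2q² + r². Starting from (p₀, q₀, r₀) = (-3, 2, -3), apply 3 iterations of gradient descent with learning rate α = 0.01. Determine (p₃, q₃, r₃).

∇J = (10p, 4q, 2r)
(p₁, q₁, r₁) = (-3, 2, -3) − 0.01·(-30, 8, -6) = (-2.7, 1.92, -2.94)
(p₂, q₂, r₂) = (-2.7, 1.92, -2.94) − 0.01·(-27, 7.68, -5.88) = (-2.43, 1.8432, -2.8812)
(p₃, q₃, r₃) = (-2.43, 1.8432, -2.8812) − 0.01·(-24.3, 7.3728, -5.7624) = (-2.187, 1.769472, -2.823576)

(-2.187, 1.769472, -2.823576)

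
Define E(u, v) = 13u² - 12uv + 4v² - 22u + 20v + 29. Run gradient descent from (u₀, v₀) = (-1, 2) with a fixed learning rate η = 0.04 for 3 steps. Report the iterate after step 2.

∇E = (26u - 12v - 22, -12u + 8v + 20)
(u₁, v₁) = (-1, 2) − 0.04·(-72, 48) = (1.88, 0.08)
(u₂, v₂) = (1.88, 0.08) − 0.04·(25.92, -1.92) = (0.8432, 0.1568)

(0.8432, 0.1568)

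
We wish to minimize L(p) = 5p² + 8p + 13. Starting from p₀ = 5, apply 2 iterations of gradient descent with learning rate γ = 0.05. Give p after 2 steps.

L′(p) = 10p + 8
Step 1: L′(5) = 58; p₁ = 5 − 0.05·58 = 2.1
Step 2: L′(2.1) = 29; p₂ = 2.1 − 0.05·29 = 0.65

0.65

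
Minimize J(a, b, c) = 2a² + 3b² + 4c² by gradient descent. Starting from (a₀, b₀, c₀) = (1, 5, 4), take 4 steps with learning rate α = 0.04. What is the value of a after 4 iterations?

0.49787136

∇J = (4a, 6b, 8c)
(a₁, b₁, c₁) = (1, 5, 4) − 0.04·(4, 30, 32) = (0.84, 3.8, 2.72)
(a₂, b₂, c₂) = (0.84, 3.8, 2.72) − 0.04·(3.36, 22.8, 21.76) = (0.7056, 2.888, 1.8496)
(a₃, b₃, c₃) = (0.7056, 2.888, 1.8496) − 0.04·(2.8224, 17.328, 14.7968) = (0.592704, 2.19488, 1.257728)
(a₄, b₄, c₄) = (0.592704, 2.19488, 1.257728) − 0.04·(2.370816, 13.16928, 10.061824) = (0.49787136, 1.6681088, 0.85525504)
a = 0.49787136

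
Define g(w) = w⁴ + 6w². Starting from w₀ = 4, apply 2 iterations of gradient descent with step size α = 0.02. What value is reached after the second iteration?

-0.86088704

g′(w) = 4w³ + 12w
Step 1: g′(4) = 304; w₁ = 4 − 0.02·304 = -2.08
Step 2: g′(-2.08) = -60.955648; w₂ = -2.08 − 0.02·(-60.955648) = -0.86088704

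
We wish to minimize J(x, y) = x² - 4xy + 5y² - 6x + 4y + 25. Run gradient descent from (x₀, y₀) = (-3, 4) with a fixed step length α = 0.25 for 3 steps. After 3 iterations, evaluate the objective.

8247.3125

∇J = (2x - 4y - 6, -4x + 10y + 4)
(x₁, y₁) = (-3, 4) − 0.25·(-28, 56) = (4, -10)
(x₂, y₂) = (4, -10) − 0.25·(42, -112) = (-6.5, 18)
(x₃, y₃) = (-6.5, 18) − 0.25·(-91, 210) = (16.25, -34.5)
J(16.25, -34.5) = 8247.3125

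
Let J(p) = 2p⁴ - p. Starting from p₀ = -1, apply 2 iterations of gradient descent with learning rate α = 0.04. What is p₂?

-0.51611392

J′(p) = 8p³ - 1
Step 1: J′(-1) = -9; p₁ = -1 − 0.04·(-9) = -0.64
Step 2: J′(-0.64) = -3.097152; p₂ = -0.64 − 0.04·(-3.097152) = -0.51611392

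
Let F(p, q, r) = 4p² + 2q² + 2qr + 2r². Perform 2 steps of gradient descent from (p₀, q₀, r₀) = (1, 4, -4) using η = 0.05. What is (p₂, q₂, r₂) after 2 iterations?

∇F = (8p, 4q + 2r, 2q + 4r)
Step 1: at (1, 4, -4), ∇F = (8, 8, -8) → (1, 4, -4) − 0.05·(8, 8, -8) = (0.6, 3.6, -3.6)
Step 2: at (0.6, 3.6, -3.6), ∇F = (4.8, 7.2, -7.2) → (0.6, 3.6, -3.6) − 0.05·(4.8, 7.2, -7.2) = (0.36, 3.24, -3.24)

(0.36, 3.24, -3.24)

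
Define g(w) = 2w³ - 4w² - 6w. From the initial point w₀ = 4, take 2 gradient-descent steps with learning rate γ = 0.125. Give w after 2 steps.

-13.671875

g′(w) = 6w² - 8w - 6
w₁ = 4 − 0.125·58 = -3.25
w₂ = -3.25 − 0.125·83.375 = -13.671875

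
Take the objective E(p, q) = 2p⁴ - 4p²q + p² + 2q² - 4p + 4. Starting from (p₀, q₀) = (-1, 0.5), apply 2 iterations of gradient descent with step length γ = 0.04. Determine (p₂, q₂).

(-0.43424, 0.5448)

∇E = (8p³ - 8pq + 2p - 4, -4p² + 4q)
Step 1: at (-1, 0.5), ∇E = (-10, -2) → (-1, 0.5) − 0.04·(-10, -2) = (-0.6, 0.58)
Step 2: at (-0.6, 0.58), ∇E = (-4.144, 0.88) → (-0.6, 0.58) − 0.04·(-4.144, 0.88) = (-0.43424, 0.5448)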